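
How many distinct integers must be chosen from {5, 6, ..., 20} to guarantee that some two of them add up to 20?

A set avoiding the sum 20 can contain at most one of each pair {x, 20−x}, plus the 6 elements whose complement lies outside the range or equal to its own complement.
The integers 10, …, 20 (11 of them) are such a set: any two sum to at least 10+11 = 21 > 20.
Any 12th integer completes one of the 5 pairs, so 12 choices force a sum of 20.

12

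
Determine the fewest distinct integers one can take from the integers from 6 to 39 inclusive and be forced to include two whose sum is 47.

Two chosen integers sum to 47 exactly when both halves of some pair {x, 47−x} with 8 ≤ x ≤ 47−x ≤ 39 are chosen — 16 such pairs.
The remaining 2 elements (those with no distinct partner in range) can never complete a 47-sum, so the worst case takes all of them and one from each pair: 2 + 16 = 18.
Pigeonhole: the 19th integer has to be the second member of some pair, so 18 + 1 = 19.

19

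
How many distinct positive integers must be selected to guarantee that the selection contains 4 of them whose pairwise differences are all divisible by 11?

Integers whose pairwise differences are multiples of 11 are exactly those sharing a remainder mod 11. The 11 residue classes mod 11 are the pigeonholes.
With 33 integers one could put 3 in each residue class and have no class reach 4.
The 34th integer pushes some class to 4, so 11·3 + 1 = 34.

34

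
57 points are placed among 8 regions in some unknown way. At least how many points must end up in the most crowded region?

8

Pigeonhole: the 8 regions are the holes and the 57 points are the pigeons.
If every region held at most 7 points, the total would be at most 8 × 7 = 56, which is less than 57.
So some region holds at least ⌈57/8⌉ = 8 points.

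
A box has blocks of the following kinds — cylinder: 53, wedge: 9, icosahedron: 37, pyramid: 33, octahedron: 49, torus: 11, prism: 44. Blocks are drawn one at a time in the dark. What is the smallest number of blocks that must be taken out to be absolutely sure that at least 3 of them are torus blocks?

In the worst case for collecting torus blocks, every non-torus block comes out first.
There are 53 + 9 + 37 + 33 + 49 + 44 = 225 non-torus blocks altogether.
After those, each further block must be torus, so 225 + 3 = 228 draws guarantee 3 torus blocks.

228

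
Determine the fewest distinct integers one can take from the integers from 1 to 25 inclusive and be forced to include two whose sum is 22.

16

A set avoiding the sum 22 can contain at most one of each pair {x, 22−x}, plus the 5 elements whose complement lies outside the range or equal to its own complement.
The integers 11, …, 25 (15 of them) are such a set: any two sum to at least 11+12 = 23 > 22.
Any 16th integer completes one of the 10 pairs, so 16 choices force a sum of 22.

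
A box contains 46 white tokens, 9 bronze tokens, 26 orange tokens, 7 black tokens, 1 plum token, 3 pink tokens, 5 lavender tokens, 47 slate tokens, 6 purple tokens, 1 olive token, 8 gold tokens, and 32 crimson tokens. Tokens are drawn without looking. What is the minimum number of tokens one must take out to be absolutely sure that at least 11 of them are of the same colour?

An adversary could hand out at most 10 tokens per colour (8 colours run out sooner): 10 + 9 + 10 + 7 + 1 + 3 + 5 + 10 + 6 + 1 + 8 + 10 = 80 tokens and still no colour has 11.
One more token lands in a colour already at 10, so 81 draws are enough and 80 are not.

81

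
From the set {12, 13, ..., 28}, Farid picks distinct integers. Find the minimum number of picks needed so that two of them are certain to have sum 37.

Two chosen integers sum to 37 exactly when both halves of some pair {x, 37−x} with 12 ≤ x ≤ 37−x ≤ 25 are chosen — 7 such pairs.
The remaining 3 elements (those with no distinct partner in range) can never complete a 37-sum, so the worst case takes all of them and one from each pair: 3 + 7 = 10.
Pigeonhole: the 11th integer has to be the second member of some pair, so 10 + 1 = 11.

11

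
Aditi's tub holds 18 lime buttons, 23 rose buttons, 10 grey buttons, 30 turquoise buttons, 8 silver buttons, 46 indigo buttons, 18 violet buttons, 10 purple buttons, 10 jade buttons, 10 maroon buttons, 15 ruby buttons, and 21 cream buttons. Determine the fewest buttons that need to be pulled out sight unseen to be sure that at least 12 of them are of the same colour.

Pigeonhole: put each drawn button into a box by colour. The largest draw with every box below 12 takes min(count, 11) from each colour; colours with fewer than 11 contribute all they have.
Σ min(cᵢ, 11) = 11 + 11 + 10 + 11 + 8 + 11 + 11 + 10 + 10 + 10 + 11 + 11 = 125.
Draw number 125 + 1 = 126 must push one box to 12.

126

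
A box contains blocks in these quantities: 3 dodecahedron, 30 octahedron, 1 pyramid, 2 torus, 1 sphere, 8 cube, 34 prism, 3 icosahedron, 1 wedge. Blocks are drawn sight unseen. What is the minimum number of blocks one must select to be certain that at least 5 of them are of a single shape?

24

Put each drawn block into a box by shape. The largest draw with every box below 5 takes min(count, 4) from each shape; shapes with fewer than 4 contribute all they have.
Σ min(cᵢ, 4) = 3 + 4 + 1 + 2 + 1 + 4 + 4 + 3 + 1 = 23.
Draw number 23 + 1 = 24 must push one box to 5.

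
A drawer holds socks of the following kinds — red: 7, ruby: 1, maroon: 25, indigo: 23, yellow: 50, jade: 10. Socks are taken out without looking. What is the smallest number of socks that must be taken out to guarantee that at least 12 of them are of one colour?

An adversary could hand out at most 11 socks per colour (red, ruby, jade run out sooner): 7 + 1 + 11 + 11 + 11 + 10 = 51 socks and still no colour has 12.
By the pigeonhole principle, one more sock lands in a colour already at 11, so 52 draws are enough and 51 are not.

52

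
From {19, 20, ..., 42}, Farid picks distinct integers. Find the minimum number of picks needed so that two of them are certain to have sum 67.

16

Group the elements by complementary pair {x, 67−x}: {25,42}, {26,41}, {27,40}, …, giving 9 two-element pairs and 6 integers whose partner 67−x falls outside [19,42].
By pigeonhole, treating each of those 15 groups as a pigeonhole, one can pick one integer per group — 15 integers — with no two summing to 67.
The 16th integer lands in an occupied pair, forcing a sum of 67.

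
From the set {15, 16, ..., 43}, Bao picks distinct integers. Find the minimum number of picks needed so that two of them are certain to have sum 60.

Group the elements by complementary pair {x, 60−x}: {17,43}, {18,42}, {19,41}, …, giving 13 two-element pairs, the single value 30 (it cannot pair with itself since the integers are distinct), and 2 integers whose partner 60−x falls outside [15,43].
Treating each of those 16 groups as a pigeonhole, one can pick one integer per group — 16 integers — with no two summing to 60.
The 17th integer lands in an occupied pair, forcing a sum of 60.

17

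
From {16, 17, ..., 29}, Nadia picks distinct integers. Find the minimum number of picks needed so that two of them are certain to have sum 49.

Two chosen integers sum to 49 exactly when both halves of some pair {x, 49−x} with 20 ≤ x ≤ 49−x ≤ 29 are chosen — 5 such pairs.
The remaining 4 elements (those with no distinct partner in range) can never complete a 49-sum, so the worst case takes all of them and one from each pair: 4 + 5 = 9.
By the pigeonhole principle, the 10th integer has to be the second member of some pair, so 9 + 1 = 10.

10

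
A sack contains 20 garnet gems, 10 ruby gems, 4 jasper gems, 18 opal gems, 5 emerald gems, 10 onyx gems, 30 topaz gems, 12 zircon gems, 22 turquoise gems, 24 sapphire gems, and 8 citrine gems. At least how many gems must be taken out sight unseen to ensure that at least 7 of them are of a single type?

An adversary could hand out at most 6 gems per type (jasper, emerald run out sooner): 6 + 6 + 4 + 6 + 5 + 6 + 6 + 6 + 6 + 6 + 6 = 63 gems and still no type has 7.
One more gem lands in a type already at 6, so 64 draws are enough and 63 are not.

64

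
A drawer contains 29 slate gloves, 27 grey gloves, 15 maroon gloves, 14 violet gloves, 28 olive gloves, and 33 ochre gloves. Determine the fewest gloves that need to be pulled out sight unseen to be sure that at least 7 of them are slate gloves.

In the worst case for collecting slate gloves, every non-slate glove comes out first.
There are 27 + 15 + 14 + 28 + 33 = 117 non-slate gloves altogether.
After those, each further glove must be slate, so 117 + 7 = 124 draws guarantee 7 slate gloves.

124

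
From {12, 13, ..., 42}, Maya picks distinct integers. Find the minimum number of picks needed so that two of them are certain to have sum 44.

22

A set avoiding the sum 44 can contain at most one of each pair {x, 44−x}, plus the 11 elements whose complement lies outside the range or equal to its own complement.
The integers 22, …, 42 (21 of them) are such a set: any two sum to at least 22+23 = 45 > 44.
Any 22nd integer completes one of the 10 pairs, so 22 choices force a sum of 44.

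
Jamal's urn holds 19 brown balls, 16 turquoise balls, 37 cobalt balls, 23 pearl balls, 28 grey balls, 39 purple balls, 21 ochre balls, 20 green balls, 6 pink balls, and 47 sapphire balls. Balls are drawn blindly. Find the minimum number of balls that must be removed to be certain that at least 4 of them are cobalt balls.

223

In the worst case for collecting cobalt balls, every non-cobalt ball comes out first.
There are 19 + 16 + 23 + 28 + 39 + 21 + 20 + 6 + 47 = 219 non-cobalt balls altogether.
After those, each further ball must be cobalt, so 219 + 4 = 223 draws guarantee 4 cobalt balls.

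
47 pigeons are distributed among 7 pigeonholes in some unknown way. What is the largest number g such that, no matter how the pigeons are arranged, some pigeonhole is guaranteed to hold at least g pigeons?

The 7 pigeonholes are the holes and the 47 pigeons are the pigeons.
If every pigeonhole held at most 6 pigeons, the total would be at most 7 × 6 = 42, which is less than 47.
So some pigeonhole holds at least ⌈47/7⌉ = 7 pigeons.

7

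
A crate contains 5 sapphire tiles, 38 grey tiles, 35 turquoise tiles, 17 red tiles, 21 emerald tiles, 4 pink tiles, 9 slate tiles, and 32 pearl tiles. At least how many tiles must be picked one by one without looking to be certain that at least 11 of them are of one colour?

69

The 8 colours are the holes; the tiles drawn are the pigeons.
To avoid 11 of any one colour, the worst case takes at most 10 of each colour, or every tile of a colour that has fewer than 10.
That gives 5 + 10 + 10 + 10 + 10 + 4 + 9 + 10 = 68 tiles with no colour reaching 11.
The next tile forces some colour to 11, so 68 + 1 = 69.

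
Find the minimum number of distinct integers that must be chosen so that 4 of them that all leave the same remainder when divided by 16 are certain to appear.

49

By the pigeonhole principle, the 16 residue classes mod 16 are the pigeonholes.
With 48 integers one could put 3 in each residue class and have no class reach 4.
The 49th integer pushes some class to 4, so 16·3 + 1 = 49.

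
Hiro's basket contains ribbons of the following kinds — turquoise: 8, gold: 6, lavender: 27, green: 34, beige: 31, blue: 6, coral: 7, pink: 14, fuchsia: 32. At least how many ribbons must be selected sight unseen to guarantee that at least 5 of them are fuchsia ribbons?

138

In the worst case for collecting fuchsia ribbons, every non-fuchsia ribbon comes out first.
There are 8 + 6 + 27 + 34 + 31 + 6 + 7 + 14 = 133 non-fuchsia ribbons altogether.
After those, each further ribbon must be fuchsia, so 133 + 5 = 138 draws guarantee 5 fuchsia ribbons.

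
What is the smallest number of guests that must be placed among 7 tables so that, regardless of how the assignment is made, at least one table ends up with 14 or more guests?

92

With 91 guests one could put exactly 13 in each of the 7 tables, and no table would reach 14.
One more guest must land in a table that already has 13, giving it 14.
So 7 × 13 + 1 = 92 guests are required.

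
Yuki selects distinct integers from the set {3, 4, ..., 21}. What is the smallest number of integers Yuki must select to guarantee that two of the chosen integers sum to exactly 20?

13

Two chosen integers sum to 20 exactly when both halves of some pair {x, 20−x} with 3 ≤ x ≤ 20−x ≤ 17 are chosen — 7 such pairs.
The remaining 5 elements (those with no distinct partner in range) can never complete a 20-sum, so the worst case takes all of them and one from each pair: 5 + 7 = 12.
The 13th integer has to be the second member of some pair, so 12 + 1 = 13.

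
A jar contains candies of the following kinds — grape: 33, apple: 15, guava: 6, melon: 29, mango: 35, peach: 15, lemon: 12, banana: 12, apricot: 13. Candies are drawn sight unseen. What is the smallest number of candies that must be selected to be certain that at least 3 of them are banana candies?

In the worst case for collecting banana candies, every non-banana candy comes out first.
There are 33 + 15 + 6 + 29 + 35 + 15 + 12 + 13 = 158 non-banana candies altogether.
After those, each further candy must be banana, so 158 + 3 = 161 draws guarantee 3 banana candies.

161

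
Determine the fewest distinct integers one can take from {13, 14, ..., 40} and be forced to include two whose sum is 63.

Group the elements by complementary pair {x, 63−x}: {23,40}, {24,39}, {25,38}, …, giving 9 two-element pairs and 10 integers whose partner 63−x falls outside [13,40].
By the pigeonhole principle, treating each of those 19 groups as a pigeonhole, one can pick one integer per group — 19 integers — with no two summing to 63.
The 20th integer lands in an occupied pair, forcing a sum of 63.

20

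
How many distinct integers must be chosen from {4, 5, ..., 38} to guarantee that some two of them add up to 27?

26

Group the elements by complementary pair {x, 27−x}: {4,23}, {5,22}, {6,21}, …, giving 10 two-element pairs and 15 integers whose partner 27−x falls outside [4,38].
By the pigeonhole principle, treating each of those 25 groups as a pigeonhole, one can pick one integer per group — 25 integers — with no two summing to 27.
The 26th integer lands in an occupied pair, forcing a sum of 27.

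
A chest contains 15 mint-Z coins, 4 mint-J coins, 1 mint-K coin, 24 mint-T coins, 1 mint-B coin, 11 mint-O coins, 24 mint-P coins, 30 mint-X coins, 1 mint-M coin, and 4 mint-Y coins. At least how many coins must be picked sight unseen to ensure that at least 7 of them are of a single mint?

An adversary could hand out at most 6 coins per mint (5 mints run out sooner): 6 + 4 + 1 + 6 + 1 + 6 + 6 + 6 + 1 + 4 = 41 coins and still no mint has 7.
One more coin lands in a mint already at 6, so 42 draws are enough and 41 are not.

42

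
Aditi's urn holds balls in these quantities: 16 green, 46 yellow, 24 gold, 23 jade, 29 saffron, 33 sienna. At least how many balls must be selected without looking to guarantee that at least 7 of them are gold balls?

154

In the worst case for collecting gold balls, every non-gold ball comes out first.
There are 16 + 46 + 23 + 29 + 33 = 147 non-gold balls altogether.
After those, each further ball must be gold, so 147 + 7 = 154 draws guarantee 7 gold balls.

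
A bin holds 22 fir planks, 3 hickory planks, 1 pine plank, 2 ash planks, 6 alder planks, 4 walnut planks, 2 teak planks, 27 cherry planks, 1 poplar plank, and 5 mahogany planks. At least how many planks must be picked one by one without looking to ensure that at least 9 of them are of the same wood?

An adversary could hand out at most 8 planks per wood (8 woods run out sooner): 8 + 3 + 1 + 2 + 6 + 4 + 2 + 8 + 1 + 5 = 40 planks and still no wood has 9.
By the pigeonhole principle, one more plank lands in a wood already at 8, so 41 draws are enough and 40 are not.

41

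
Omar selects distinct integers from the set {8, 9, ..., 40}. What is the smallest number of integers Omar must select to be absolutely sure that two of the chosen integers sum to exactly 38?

23

Two chosen integers sum to 38 exactly when both halves of some pair {x, 38−x} with 8 ≤ x ≤ 38−x ≤ 30 are chosen — 11 such pairs.
The remaining 11 elements (those with no distinct partner in range) can never complete a 38-sum, so the worst case takes all of them and one from each pair: 11 + 11 = 22.
The 23rd integer has to be the second member of some pair, so 22 + 1 = 23.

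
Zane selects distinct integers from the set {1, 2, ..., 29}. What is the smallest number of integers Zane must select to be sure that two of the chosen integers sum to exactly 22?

20

A set avoiding the sum 22 can contain at most one of each pair {x, 22−x}, plus the 9 elements whose complement lies outside the range or equal to its own complement.
The integers 11, …, 29 (19 of them) are such a set: any two sum to at least 11+12 = 23 > 22.
Any 20th integer completes one of the 10 pairs, so 20 choices force a sum of 22.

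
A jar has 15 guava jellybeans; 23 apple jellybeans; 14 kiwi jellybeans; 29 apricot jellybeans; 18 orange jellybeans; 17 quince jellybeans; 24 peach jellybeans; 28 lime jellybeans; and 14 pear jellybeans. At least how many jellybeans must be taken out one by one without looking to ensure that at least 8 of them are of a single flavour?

The 9 flavours are the holes; the jellybeans drawn are the pigeons.
To avoid 8 of any one flavour, the worst case takes at most 7 of each flavour.
That gives 7 + 7 + 7 + 7 + 7 + 7 + 7 + 7 + 7 = 63 jellybeans with no flavour reaching 8.
The next jellybean forces some flavour to 8, so 63 + 1 = 64.

64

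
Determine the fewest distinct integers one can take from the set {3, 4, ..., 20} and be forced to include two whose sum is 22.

Two chosen integers sum to 22 exactly when both halves of some pair {x, 22−x} with 3 ≤ x ≤ 22−x ≤ 19 are chosen — 8 such pairs.
The remaining 2 elements (those with no distinct partner in range) can never complete a 22-sum, so the worst case takes all of them and one from each pair: 2 + 8 = 10.
By the pigeonhole principle, the 11th integer has to be the second member of some pair, so 10 + 1 = 11.

11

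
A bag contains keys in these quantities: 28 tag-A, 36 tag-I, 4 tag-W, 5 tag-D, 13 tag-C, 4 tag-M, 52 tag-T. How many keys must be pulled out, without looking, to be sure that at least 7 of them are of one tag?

38

An adversary could hand out at most 6 keys per tag (tag-W, tag-D, tag-M run out sooner): 6 + 6 + 4 + 5 + 6 + 4 + 6 = 37 keys and still no tag has 7.
By pigeonhole, one more key lands in a tag already at 6, so 38 draws are enough and 37 are not.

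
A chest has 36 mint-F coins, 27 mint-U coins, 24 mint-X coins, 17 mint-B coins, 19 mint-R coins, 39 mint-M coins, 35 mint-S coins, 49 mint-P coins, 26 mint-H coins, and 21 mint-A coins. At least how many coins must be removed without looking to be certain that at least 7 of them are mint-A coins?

In the worst case for collecting mint-A coins, every non-mint-A coin comes out first.
There are 36 + 27 + 24 + 17 + 19 + 39 + 35 + 49 + 26 = 272 non-mint-A coins altogether.
After those, each further coin must be mint-A, so 272 + 7 = 279 draws guarantee 7 mint-A coins.

279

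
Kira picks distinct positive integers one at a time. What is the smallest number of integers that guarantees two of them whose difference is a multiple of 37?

38

Integers whose pairwise differences are multiples of 37 are exactly those sharing a remainder mod 37. The 37 residue classes mod 37 are the pigeonholes.
With 37 integers one could put 1 in each residue class and have no class reach 2.
The 38th integer pushes some class to 2, so 37·1 + 1 = 38.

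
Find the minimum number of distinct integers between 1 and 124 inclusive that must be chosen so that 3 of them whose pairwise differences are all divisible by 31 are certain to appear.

Integers whose pairwise differences are multiples of 31 are exactly those sharing a remainder mod 31. The 31 residue classes mod 31 are the pigeonholes.
With 62 integers one could put 2 in each residue class and have no class reach 3.
The 63rd integer pushes some class to 3, so 31·2 + 1 = 63.

63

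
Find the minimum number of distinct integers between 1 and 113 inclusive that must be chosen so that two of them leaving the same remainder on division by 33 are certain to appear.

34

By pigeonhole, the 33 residue classes mod 33 are the pigeonholes.
With 33 integers one could put 1 in each residue class and have no class reach 2.
The 34th integer pushes some class to 2, so 33·1 + 1 = 34.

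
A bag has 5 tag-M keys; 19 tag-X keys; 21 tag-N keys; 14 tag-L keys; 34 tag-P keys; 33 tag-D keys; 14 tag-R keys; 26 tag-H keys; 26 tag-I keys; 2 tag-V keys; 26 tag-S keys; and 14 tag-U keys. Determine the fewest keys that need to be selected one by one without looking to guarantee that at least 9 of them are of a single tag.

88

The 12 tags are the holes; the keys drawn are the pigeons.
To avoid 9 of any one tag, the worst case takes at most 8 of each tag, or every key of a tag that has fewer than 8.
That gives 5 + 8 + 8 + 8 + 8 + 8 + 8 + 8 + 8 + 2 + 8 + 8 = 87 keys with no tag reaching 9.
The next key forces some tag to 9, so 87 + 1 = 88.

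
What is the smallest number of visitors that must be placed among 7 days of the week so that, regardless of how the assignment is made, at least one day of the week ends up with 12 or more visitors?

With 77 visitors one could put exactly 11 in each of the 7 days of the week, and no day of the week would reach 12.
By the pigeonhole principle, one more visitor must land in a day of the week that already has 11, giving it 12.
So 7 × 11 + 1 = 78 visitors are required.

78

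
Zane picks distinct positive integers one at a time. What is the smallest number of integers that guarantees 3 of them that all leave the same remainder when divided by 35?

71

The 35 residue classes mod 35 are the pigeonholes.
With 70 integers one could put 2 in each residue class and have no class reach 3.
The 71st integer pushes some class to 3, so 35·2 + 1 = 71.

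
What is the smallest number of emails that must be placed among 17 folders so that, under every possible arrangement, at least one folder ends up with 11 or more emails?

171

With 170 emails one could put exactly 10 in each of the 17 folders, and no folder would reach 11.
By pigeonhole, one more email must land in a folder that already has 10, giving it 11.
So 17 × 10 + 1 = 171 emails are required.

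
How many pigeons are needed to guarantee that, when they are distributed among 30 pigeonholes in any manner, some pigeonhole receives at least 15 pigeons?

421

With 420 pigeons one could put exactly 14 in each of the 30 pigeonholes, and no pigeonhole would reach 15.
By the pigeonhole principle, one more pigeon must land in a pigeonhole that already has 14, giving it 15.
So 30 × 14 + 1 = 421 pigeons are required.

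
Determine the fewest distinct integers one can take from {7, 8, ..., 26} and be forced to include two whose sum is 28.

14

Group the elements by complementary pair {x, 28−x}: {7,21}, {8,20}, {9,19}, …, giving 7 two-element pairs; the single value 14 (it cannot pair with itself since the integers are distinct); and 5 integers whose partner 28−x falls outside [7,26].
Treating each of those 13 groups as a pigeonhole, one can pick one integer per group — 13 integers — with no two summing to 28.
The 14th integer lands in an occupied pair, forcing a sum of 28.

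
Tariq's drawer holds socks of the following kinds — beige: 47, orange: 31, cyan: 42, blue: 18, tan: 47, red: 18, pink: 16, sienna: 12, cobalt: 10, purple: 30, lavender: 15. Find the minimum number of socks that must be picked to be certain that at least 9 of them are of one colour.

Pigeonhole: put each drawn sock into a box by colour. The largest draw with every box below 9 takes min(count, 8) from each colour.
Σ min(cᵢ, 8) = 8 + 8 + 8 + 8 + 8 + 8 + 8 + 8 + 8 + 8 + 8 = 88.
Draw number 88 + 1 = 89 must push one box to 9.

89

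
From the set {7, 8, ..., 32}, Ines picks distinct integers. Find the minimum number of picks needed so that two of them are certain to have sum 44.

A set avoiding the sum 44 can contain at most one of each pair {x, 44−x}, plus the 6 elements whose complement lies outside the range or equal to its own complement.
The integers 7, …, 22 (16 of them) are such a set: any two sum to at least 7+8 = 15 and at most 21+22 = 43 < 44.
Pigeonhole: any 17th integer completes one of the 10 pairs, so 17 choices force a sum of 44.

17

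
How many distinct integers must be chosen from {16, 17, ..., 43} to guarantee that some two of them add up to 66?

Group the elements by complementary pair {x, 66−x}: {23,43}, {24,42}, {25,41}, …, giving 10 two-element pairs, the single value 33 (it cannot pair with itself since the integers are distinct), and 7 integers whose partner 66−x falls outside [16,43].
Pigeonhole: treating each of those 18 groups as a pigeonhole, one can pick one integer per group — 18 integers — with no two summing to 66.
The 19th integer lands in an occupied pair, forcing a sum of 66.

19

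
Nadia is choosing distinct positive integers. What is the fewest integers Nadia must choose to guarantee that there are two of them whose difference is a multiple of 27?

28

Integers whose pairwise differences are multiples of 27 are exactly those sharing a remainder mod 27. By the pigeonhole principle, the 27 residue classes mod 27 are the pigeonholes.
With 27 integers one could put 1 in each residue class and have no class reach 2.
The 28th integer pushes some class to 2, so 27·1 + 1 = 28.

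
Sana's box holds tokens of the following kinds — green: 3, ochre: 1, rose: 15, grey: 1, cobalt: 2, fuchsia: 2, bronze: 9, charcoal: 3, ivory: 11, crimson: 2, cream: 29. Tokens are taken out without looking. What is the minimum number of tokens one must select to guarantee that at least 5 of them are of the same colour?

Put each drawn token into a box by colour. The largest draw with every box below 5 takes min(count, 4) from each colour; colours with fewer than 4 contribute all they have.
Σ min(cᵢ, 4) = 3 + 1 + 4 + 1 + 2 + 2 + 4 + 3 + 4 + 2 + 4 = 30.
Draw number 30 + 1 = 31 must push one box to 5.

31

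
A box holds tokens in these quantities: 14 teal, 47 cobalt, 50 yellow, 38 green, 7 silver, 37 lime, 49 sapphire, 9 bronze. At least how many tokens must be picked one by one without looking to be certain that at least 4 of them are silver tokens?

In the worst case for collecting silver tokens, every non-silver token comes out first.
There are 14 + 47 + 50 + 38 + 37 + 49 + 9 = 244 non-silver tokens altogether.
After those, each further token must be silver, so 244 + 4 = 248 draws guarantee 4 silver tokens.

248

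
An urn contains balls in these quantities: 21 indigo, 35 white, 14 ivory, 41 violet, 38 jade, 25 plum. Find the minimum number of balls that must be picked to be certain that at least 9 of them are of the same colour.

49

The 6 colours are the holes; the balls drawn are the pigeons.
To avoid 9 of any one colour, the worst case takes at most 8 of each colour.
That gives 8 + 8 + 8 + 8 + 8 + 8 = 48 balls with no colour reaching 9.
The next ball forces some colour to 9, so 48 + 1 = 49.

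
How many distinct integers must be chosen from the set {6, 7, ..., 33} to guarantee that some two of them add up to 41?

Two chosen integers sum to 41 exactly when both halves of some pair {x, 41−x} with 8 ≤ x ≤ 41−x ≤ 33 are chosen — 13 such pairs.
The remaining 2 elements (those with no distinct partner in range) can never complete a 41-sum, so the worst case takes all of them and one from each pair: 2 + 13 = 15.
The 16th integer has to be the second member of some pair, so 15 + 1 = 16.

16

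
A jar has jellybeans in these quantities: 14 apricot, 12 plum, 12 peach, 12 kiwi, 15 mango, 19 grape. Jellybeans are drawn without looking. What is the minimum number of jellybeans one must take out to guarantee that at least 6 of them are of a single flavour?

The 6 flavours are the holes; the jellybeans drawn are the pigeons.
To avoid 6 of any one flavour, the worst case takes at most 5 of each flavour.
That gives 5 + 5 + 5 + 5 + 5 + 5 = 30 jellybeans with no flavour reaching 6.
The next jellybean forces some flavour to 6, so 30 + 1 = 31.

31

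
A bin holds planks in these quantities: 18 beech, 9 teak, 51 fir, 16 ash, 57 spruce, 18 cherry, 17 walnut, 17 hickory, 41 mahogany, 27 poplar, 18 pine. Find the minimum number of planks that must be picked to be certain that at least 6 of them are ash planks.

279

In the worst case for collecting ash planks, every non-ash plank comes out first.
There are 18 + 9 + 51 + 57 + 18 + 17 + 17 + 41 + 27 + 18 = 273 non-ash planks altogether.
After those, each further plank must be ash, so 273 + 6 = 279 draws guarantee 6 ash planks.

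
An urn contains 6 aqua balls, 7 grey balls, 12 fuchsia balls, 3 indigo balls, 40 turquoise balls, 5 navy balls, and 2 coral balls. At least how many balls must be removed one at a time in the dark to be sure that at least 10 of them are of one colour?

An adversary could hand out at most 9 balls per colour (5 colours run out sooner): 6 + 7 + 9 + 3 + 9 + 5 + 2 = 41 balls and still no colour has 10.
One more ball lands in a colour already at 9, so 42 draws are enough and 41 are not.

42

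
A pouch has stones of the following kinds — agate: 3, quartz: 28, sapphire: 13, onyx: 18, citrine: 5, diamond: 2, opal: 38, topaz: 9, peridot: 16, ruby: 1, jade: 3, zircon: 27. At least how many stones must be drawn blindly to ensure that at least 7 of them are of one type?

57

An adversary could hand out at most 6 stones per type (5 types run out sooner): 3 + 6 + 6 + 6 + 5 + 2 + 6 + 6 + 6 + 1 + 3 + 6 = 56 stones and still no type has 7.
Pigeonhole: one more stone lands in a type already at 6, so 57 draws are enough and 56 are not.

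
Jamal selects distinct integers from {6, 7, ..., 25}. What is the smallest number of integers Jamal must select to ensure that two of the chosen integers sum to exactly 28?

Two chosen integers sum to 28 exactly when both halves of some pair {x, 28−x} with 6 ≤ x ≤ 28−x ≤ 22 are chosen — 8 such pairs.
The remaining 4 elements (those with no distinct partner in range) can never complete a 28-sum, so the worst case takes all of them and one from each pair: 4 + 8 = 12.
By the pigeonhole principle, the 13th integer has to be the second member of some pair, so 12 + 1 = 13.

13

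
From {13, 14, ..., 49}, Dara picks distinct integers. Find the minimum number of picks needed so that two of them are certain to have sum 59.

Group the elements by complementary pair {x, 59−x}: {13,46}, {14,45}, {15,44}, …, giving 17 two-element pairs and 3 integers whose partner 59−x falls outside [13,49].
By pigeonhole, treating each of those 20 groups as a pigeonhole, one can pick one integer per group — 20 integers — with no two summing to 59.
The 21st integer lands in an occupied pair, forcing a sum of 59.

21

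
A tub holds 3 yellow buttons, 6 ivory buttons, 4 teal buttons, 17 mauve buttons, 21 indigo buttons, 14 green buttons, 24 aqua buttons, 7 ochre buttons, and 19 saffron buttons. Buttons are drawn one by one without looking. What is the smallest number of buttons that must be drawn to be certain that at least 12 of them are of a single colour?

76

The 9 colours are the holes; the buttons drawn are the pigeons.
To avoid 12 of any one colour, the worst case takes at most 11 of each colour, or every button of a colour that has fewer than 11.
That gives 3 + 6 + 4 + 11 + 11 + 11 + 11 + 7 + 11 = 75 buttons with no colour reaching 12.
The next button forces some colour to 12, so 75 + 1 = 76.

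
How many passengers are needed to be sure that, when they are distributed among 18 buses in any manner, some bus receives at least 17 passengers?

With 288 passengers one could put exactly 16 in each of the 18 buses, and no bus would reach 17.
Pigeonhole: one more passenger must land in a bus that already has 16, giving it 17.
So 18 × 16 + 1 = 289 passengers are required.

289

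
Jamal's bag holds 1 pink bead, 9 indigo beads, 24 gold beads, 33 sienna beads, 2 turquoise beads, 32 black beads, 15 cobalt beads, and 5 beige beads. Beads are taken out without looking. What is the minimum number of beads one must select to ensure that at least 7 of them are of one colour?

An adversary could hand out at most 6 beads per colour (pink, turquoise, beige run out sooner): 1 + 6 + 6 + 6 + 2 + 6 + 6 + 5 = 38 beads and still no colour has 7.
One more bead lands in a colour already at 6, so 39 draws are enough and 38 are not.

39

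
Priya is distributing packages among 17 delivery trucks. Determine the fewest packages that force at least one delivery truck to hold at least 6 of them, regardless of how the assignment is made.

86

With 85 packages one could put exactly 5 in each of the 17 delivery trucks, and no delivery truck would reach 6.
By pigeonhole, one more package must land in a delivery truck that already has 5, giving it 6.
So 17 × 5 + 1 = 86 packages are required.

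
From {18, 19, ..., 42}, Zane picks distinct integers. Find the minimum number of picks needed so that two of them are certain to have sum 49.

19

Group the elements by complementary pair {x, 49−x}: {18,31}, {19,30}, {20,29}, …, giving 7 two-element pairs and 11 integers whose partner 49−x falls outside [18,42].
By pigeonhole, treating each of those 18 groups as a pigeonhole, one can pick one integer per group — 18 integers — with no two summing to 49.
The 19th integer lands in an occupied pair, forcing a sum of 49.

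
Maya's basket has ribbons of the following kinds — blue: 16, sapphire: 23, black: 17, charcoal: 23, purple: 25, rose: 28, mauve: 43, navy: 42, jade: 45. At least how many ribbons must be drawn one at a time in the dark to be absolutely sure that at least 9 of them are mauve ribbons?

In the worst case for collecting mauve ribbons, every non-mauve ribbon comes out first.
There are 16 + 23 + 17 + 23 + 25 + 28 + 42 + 45 = 219 non-mauve ribbons altogether.
After those, each further ribbon must be mauve, so 219 + 9 = 228 draws guarantee 9 mauve ribbons.

228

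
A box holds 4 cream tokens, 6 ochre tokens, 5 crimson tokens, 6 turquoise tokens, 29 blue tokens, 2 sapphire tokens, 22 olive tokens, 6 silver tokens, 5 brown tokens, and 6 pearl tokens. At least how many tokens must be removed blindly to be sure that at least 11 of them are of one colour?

61

An adversary could hand out at most 10 tokens per colour (8 colours run out sooner): 4 + 6 + 5 + 6 + 10 + 2 + 10 + 6 + 5 + 6 = 60 tokens and still no colour has 11.
One more token lands in a colour already at 10, so 61 draws are enough and 60 are not.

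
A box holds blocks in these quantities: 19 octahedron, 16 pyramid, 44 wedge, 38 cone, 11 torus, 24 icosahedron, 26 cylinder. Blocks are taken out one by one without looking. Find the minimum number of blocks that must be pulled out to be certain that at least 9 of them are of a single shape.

57

An adversary could hand out at most 8 blocks per shape: 8 + 8 + 8 + 8 + 8 + 8 + 8 = 56 blocks and still no shape has 9.
By the pigeonhole principle, one more block lands in a shape already at 8, so 57 draws are enough and 56 are not.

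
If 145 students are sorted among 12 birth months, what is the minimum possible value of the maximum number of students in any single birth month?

Pigeonhole: the 12 birth months are the holes and the 145 students are the pigeons.
If every birth month held at most 12 students, the total would be at most 12 × 12 = 144, which is less than 145.
So some birth month holds at least ⌈145/12⌉ = 13 students.

13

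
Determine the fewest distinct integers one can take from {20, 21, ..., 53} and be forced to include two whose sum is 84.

A set avoiding the sum 84 can contain at most one of each pair {x, 84−x}, plus the 12 elements whose complement lies outside the range or equal to its own complement.
The integers 20, …, 42 (23 of them) are such a set: any two sum to at least 20+21 = 41 and at most 41+42 = 83 < 84.
Any 24th integer completes one of the 11 pairs, so 24 choices force a sum of 84.

24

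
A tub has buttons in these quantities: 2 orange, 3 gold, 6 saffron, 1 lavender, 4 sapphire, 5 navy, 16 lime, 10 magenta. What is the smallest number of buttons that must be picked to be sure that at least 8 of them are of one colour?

36

Put each drawn button into a box by colour. The largest draw with every box below 8 takes min(count, 7) from each colour; colours with fewer than 7 contribute all they have.
Σ min(cᵢ, 7) = 2 + 3 + 6 + 1 + 4 + 5 + 7 + 7 = 35.
Draw number 35 + 1 = 36 must push one box to 8.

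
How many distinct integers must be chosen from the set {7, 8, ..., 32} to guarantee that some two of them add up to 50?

20

Group the elements by complementary pair {x, 50−x}: {18,32}, {19,31}, {20,30}, …, giving 7 two-element pairs; the single value 25 (it cannot pair with itself since the integers are distinct); and 11 integers whose partner 50−x falls outside [7,32].
Treating each of those 19 groups as a pigeonhole, one can pick one integer per group — 19 integers — with no two summing to 50.
The 20th integer lands in an occupied pair, forcing a sum of 50.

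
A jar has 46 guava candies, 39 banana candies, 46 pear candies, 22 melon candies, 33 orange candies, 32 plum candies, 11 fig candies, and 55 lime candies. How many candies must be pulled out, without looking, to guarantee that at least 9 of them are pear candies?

247

In the worst case for collecting pear candies, every non-pear candy comes out first.
There are 46 + 39 + 22 + 33 + 32 + 11 + 55 = 238 non-pear candies altogether.
After those, each further candy must be pear, so 238 + 9 = 247 draws guarantee 9 pear candies.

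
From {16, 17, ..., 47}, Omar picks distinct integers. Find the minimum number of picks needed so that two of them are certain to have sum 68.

20

A set avoiding the sum 68 can contain at most one of each pair {x, 68−x}, plus the 6 elements whose complement lies outside the range or equal to its own complement.
The integers 16, …, 34 (19 of them) are such a set: any two sum to at least 16+17 = 33 and at most 33+34 = 67 < 68.
Any 20th integer completes one of the 13 pairs, so 20 choices force a sum of 68.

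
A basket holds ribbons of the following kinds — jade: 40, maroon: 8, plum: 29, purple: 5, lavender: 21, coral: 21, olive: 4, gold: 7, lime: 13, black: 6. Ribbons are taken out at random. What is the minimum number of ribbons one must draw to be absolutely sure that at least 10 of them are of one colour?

An adversary could hand out at most 9 ribbons per colour (5 colours run out sooner): 9 + 8 + 9 + 5 + 9 + 9 + 4 + 7 + 9 + 6 = 75 ribbons and still no colour has 10.
One more ribbon lands in a colour already at 9, so 76 draws are enough and 75 are not.

76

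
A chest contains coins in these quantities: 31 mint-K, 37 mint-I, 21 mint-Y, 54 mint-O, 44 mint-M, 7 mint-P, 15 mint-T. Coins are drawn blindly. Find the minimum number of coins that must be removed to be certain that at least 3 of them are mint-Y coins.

191

In the worst case for collecting mint-Y coins, every non-mint-Y coin comes out first.
There are 31 + 37 + 54 + 44 + 7 + 15 = 188 non-mint-Y coins altogether.
After those, each further coin must be mint-Y, so 188 + 3 = 191 draws guarantee 3 mint-Y coins.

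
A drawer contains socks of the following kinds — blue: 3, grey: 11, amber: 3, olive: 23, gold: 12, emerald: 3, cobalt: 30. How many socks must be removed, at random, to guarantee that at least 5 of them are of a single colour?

26

By the pigeonhole principle, the 7 colours are the holes; the socks drawn are the pigeons.
To avoid 5 of any one colour, the worst case takes at most 4 of each colour, or every sock of a colour that has fewer than 4.
That gives 3 + 4 + 3 + 4 + 4 + 3 + 4 = 25 socks with no colour reaching 5.
The next sock forces some colour to 5, so 25 + 1 = 26.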